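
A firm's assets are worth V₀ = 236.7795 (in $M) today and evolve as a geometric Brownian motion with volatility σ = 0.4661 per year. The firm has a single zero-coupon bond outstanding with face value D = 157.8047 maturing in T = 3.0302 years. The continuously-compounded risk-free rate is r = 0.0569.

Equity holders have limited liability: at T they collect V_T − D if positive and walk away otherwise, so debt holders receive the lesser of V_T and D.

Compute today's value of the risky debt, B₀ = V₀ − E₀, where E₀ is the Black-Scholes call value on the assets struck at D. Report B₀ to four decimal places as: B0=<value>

d₁ = [ln(V₀/D) + (r + σ²/2)T] / (σ√T)
   = [ln(236.7795/157.8047) + (0.0569 + 0.5·0.4661²)·3.0302] / (0.4661·√3.0302)
   = [0.405771 + 0.501573] / 0.811362 = 1.118297
d₂ = d₁ − σ√T = 1.118297 − 0.811362 = 0.306935
N(d₁) = 0.868280,  N(d₂) = 0.620553,  e^(−rT) = 0.841627
E₀ = V₀·N(d₁) − D·e^(−rT)·N(d₂)
   = 236.7795·0.868280 − 157.8047·0.841627·0.620553 = 123.173501
B₀ = V₀ − E₀ = 236.7795 − 123.173501 = 113.605999

B0=113.6060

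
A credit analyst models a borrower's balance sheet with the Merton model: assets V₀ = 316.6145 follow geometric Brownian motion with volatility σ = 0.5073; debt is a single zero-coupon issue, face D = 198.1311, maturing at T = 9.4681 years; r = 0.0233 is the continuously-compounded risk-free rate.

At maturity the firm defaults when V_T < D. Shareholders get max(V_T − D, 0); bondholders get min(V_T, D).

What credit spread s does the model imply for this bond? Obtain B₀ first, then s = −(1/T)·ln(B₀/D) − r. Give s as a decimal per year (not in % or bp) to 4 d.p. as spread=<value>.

d₁ = [ln(V₀/D) + (r + σ²/2)T] / (σ√T)
   = [ln(316.6145/198.1311) + (0.0233 + 0.5·0.5073²)·9.4681] / (0.5073·√9.4681)
   = [0.468756 + 1.438930] / 1.560976 = 1.222111
d₂ = d₁ − σ√T = 1.222111 − 1.560976 = -0.338865
N(d₁) = 0.889167,  N(d₂) = 0.367356,  e^(−rT) = 0.802032
E₀ = V₀·N(d₁) − D·e^(−rT)·N(d₂)
   = 316.6145·0.889167 − 198.1311·0.802032·0.367356 = 223.147657
B₀ = V₀ − E₀ = 316.6145 − 223.147657 = 93.466843
spread = −(1/T)·ln(B₀/D) − r = −(1/9.4681)·ln(93.466843/198.1311) − 0.0233 = 0.05605300

spread=0.0561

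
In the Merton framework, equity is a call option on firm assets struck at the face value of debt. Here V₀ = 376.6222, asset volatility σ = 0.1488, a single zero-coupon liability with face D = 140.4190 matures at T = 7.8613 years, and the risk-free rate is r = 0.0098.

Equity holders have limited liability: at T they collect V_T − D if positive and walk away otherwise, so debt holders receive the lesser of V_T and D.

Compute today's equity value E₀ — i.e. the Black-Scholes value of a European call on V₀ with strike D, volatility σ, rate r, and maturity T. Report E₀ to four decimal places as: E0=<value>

d₁ = [ln(V₀/D) + (r + σ²/2)T] / (σ√T)
   = [ln(376.6222/140.4190) + (0.0098 + 0.5·0.1488²)·7.8613] / (0.1488·√7.8613)
   = [0.986612 + 0.164071] / 0.417206 = 2.758071
d₂ = d₁ − σ√T = 2.758071 − 0.417206 = 2.340866
N(d₁) = 0.997093,  N(d₂) = 0.990380,  e^(−rT) = 0.925852
E₀ = V₀·N(d₁) − D·e^(−rT)·N(d₂)
   = 376.6222·0.997093 − 140.4190·0.925852·0.990380 = 246.770672

E0=246.7707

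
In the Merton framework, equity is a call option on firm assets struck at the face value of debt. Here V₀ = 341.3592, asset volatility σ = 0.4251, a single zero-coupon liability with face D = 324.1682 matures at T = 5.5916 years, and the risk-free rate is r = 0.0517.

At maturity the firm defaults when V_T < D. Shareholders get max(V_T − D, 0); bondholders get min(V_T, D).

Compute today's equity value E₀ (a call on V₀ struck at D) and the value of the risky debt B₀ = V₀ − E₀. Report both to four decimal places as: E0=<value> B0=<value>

d₁ = [ln(V₀/D) + (r + σ²/2)T] / (σ√T)
   = [ln(341.3592/324.1682) + (0.0517 + 0.5·0.4251²)·5.5916] / (0.4251·√5.5916)
   = [0.051673 + 0.794315] / 1.005215 = 0.841598
d₂ = d₁ − σ√T = 0.841598 − 1.005215 = -0.163617
N(d₁) = 0.799994,  N(d₂) = 0.435016,  e^(−rT) = 0.748948
E₀ = V₀·N(d₁) − D·e^(−rT)·N(d₂)
   = 341.3592·0.799994 − 324.1682·0.748948·0.435016 = 167.469688
B₀ = V₀ − E₀ = 341.3592 − 167.469688 = 173.889512

E0=167.4697 B0=173.8895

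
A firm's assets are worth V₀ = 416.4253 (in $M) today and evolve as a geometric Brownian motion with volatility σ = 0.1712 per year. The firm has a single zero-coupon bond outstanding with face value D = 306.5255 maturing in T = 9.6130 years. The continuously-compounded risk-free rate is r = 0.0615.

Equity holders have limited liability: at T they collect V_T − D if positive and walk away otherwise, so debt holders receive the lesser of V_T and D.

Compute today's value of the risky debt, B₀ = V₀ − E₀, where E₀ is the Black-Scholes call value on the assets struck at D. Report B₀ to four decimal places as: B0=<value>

B0=167.1429

d₁ = [ln(V₀/D) + (r + σ²/2)T] / (σ√T)
   = [ln(416.4253/306.5255) + (0.0615 + 0.5·0.1712²)·9.6130] / (0.1712·√9.6130)
   = [0.306406 + 0.732075] / 0.530803 = 1.956435
d₂ = d₁ − σ√T = 1.956435 − 0.530803 = 1.425633
N(d₁) = 0.974793,  N(d₂) = 0.923013,  e^(−rT) = 0.553663
E₀ = V₀·N(d₁) − D·e^(−rT)·N(d₂)
   = 416.4253·0.974793 − 306.5255·0.553663·0.923013 = 249.282370
B₀ = V₀ − E₀ = 416.4253 − 249.282370 = 167.142930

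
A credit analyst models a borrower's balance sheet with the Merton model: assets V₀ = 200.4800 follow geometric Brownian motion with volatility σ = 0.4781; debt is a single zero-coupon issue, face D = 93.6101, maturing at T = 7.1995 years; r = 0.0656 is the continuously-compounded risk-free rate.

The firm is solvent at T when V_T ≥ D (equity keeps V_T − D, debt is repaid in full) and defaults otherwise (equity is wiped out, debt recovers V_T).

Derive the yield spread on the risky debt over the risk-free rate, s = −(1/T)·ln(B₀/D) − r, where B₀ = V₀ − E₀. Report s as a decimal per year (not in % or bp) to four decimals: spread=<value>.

spread=0.0288

d₁ = [ln(V₀/D) + (r + σ²/2)T] / (σ√T)
   = [ln(200.4800/93.6101) + (0.0656 + 0.5·0.4781²)·7.1995] / (0.4781·√7.1995)
   = [0.761576 + 1.295117] / 1.282832 = 1.603244
d₂ = d₁ − σ√T = 1.603244 − 1.282832 = 0.320411
N(d₁) = 0.945560,  N(d₂) = 0.625672,  e^(−rT) = 0.623574
E₀ = V₀·N(d₁) − D·e^(−rT)·N(d₂)
   = 200.4800·0.945560 − 93.6101·0.623574·0.625672 = 153.043533
B₀ = V₀ − E₀ = 200.4800 − 153.043533 = 47.436467
spread = −(1/T)·ln(B₀/D) − r = −(1/7.1995)·ln(47.436467/93.6101) − 0.0656 = 0.02881586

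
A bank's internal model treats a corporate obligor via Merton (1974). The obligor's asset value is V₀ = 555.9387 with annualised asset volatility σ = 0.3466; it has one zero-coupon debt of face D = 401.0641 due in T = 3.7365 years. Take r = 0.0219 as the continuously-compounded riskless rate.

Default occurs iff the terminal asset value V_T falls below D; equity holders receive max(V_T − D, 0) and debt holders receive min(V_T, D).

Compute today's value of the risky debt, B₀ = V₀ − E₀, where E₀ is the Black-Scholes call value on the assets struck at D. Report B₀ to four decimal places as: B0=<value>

B0=320.6217

d₁ = [ln(V₀/D) + (r + σ²/2)T] / (σ√T)
   = [ln(555.9387/401.0641) + (0.0219 + 0.5·0.3466²)·3.7365] / (0.3466·√3.7365)
   = [0.326537 + 0.306265] / 0.669979 = 0.944510
d₂ = d₁ − σ√T = 0.944510 − 0.669979 = 0.274532
N(d₁) = 0.827546,  N(d₂) = 0.608162,  e^(−rT) = 0.921429
E₀ = V₀·N(d₁) − D·e^(−rT)·N(d₂)
   = 555.9387·0.827546 − 401.0641·0.921429·0.608162 = 235.317035
B₀ = V₀ − E₀ = 555.9387 − 235.317035 = 320.621665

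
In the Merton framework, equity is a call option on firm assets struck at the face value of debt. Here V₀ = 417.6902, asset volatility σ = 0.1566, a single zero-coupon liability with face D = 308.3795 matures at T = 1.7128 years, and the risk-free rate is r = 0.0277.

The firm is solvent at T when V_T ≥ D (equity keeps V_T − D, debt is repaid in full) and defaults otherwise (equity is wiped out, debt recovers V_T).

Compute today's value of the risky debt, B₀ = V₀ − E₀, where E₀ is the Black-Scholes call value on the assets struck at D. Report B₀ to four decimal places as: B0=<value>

d₁ = [ln(V₀/D) + (r + σ²/2)T] / (σ√T)
   = [ln(417.6902/308.3795) + (0.0277 + 0.5·0.1566²)·1.7128] / (0.1566·√1.7128)
   = [0.303409 + 0.068447] / 0.204949 = 1.814383
d₂ = d₁ − σ√T = 1.814383 − 0.204949 = 1.609434
N(d₁) = 0.965191,  N(d₂) = 0.946239,  e^(−rT) = 0.953663
E₀ = V₀·N(d₁) − D·e^(−rT)·N(d₂)
   = 417.6902·0.965191 − 308.3795·0.953663·0.946239 = 124.870930
B₀ = V₀ − E₀ = 417.6902 − 124.870930 = 292.819270

B0=292.8193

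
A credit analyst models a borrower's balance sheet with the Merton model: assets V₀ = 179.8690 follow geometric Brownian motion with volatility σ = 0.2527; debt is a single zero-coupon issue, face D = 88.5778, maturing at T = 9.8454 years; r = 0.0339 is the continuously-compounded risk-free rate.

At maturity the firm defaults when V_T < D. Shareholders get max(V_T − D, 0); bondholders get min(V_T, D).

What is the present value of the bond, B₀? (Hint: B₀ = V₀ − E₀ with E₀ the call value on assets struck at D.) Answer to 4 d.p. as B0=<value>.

B0=59.8992

d₁ = [ln(V₀/D) + (r + σ²/2)T] / (σ√T)
   = [ln(179.8690/88.5778) + (0.0339 + 0.5·0.2527²)·9.8454] / (0.2527·√9.8454)
   = [0.708348 + 0.648109] / 0.792906 = 1.710740
d₂ = d₁ − σ√T = 1.710740 − 0.792906 = 0.917834
N(d₁) = 0.956435,  N(d₂) = 0.820647,  e^(−rT) = 0.716226
E₀ = V₀·N(d₁) − D·e^(−rT)·N(d₂)
   = 179.8690·0.956435 − 88.5778·0.716226·0.820647 = 119.969802
B₀ = V₀ − E₀ = 179.8690 − 119.969802 = 59.899198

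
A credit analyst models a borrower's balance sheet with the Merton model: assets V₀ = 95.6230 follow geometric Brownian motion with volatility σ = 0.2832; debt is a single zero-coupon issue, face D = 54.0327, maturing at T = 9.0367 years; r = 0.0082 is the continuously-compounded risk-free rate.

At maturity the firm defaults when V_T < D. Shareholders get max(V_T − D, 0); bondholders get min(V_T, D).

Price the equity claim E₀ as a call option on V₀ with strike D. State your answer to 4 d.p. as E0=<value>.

d₁ = [ln(V₀/D) + (r + σ²/2)T] / (σ√T)
   = [ln(95.6230/54.0327) + (0.0082 + 0.5·0.2832²)·9.0367] / (0.2832·√9.0367)
   = [0.570824 + 0.436483] / 0.851330 = 1.183215
d₂ = d₁ − σ√T = 1.183215 − 0.851330 = 0.331884
N(d₁) = 0.881638,  N(d₂) = 0.630012,  e^(−rT) = 0.928578
E₀ = V₀·N(d₁) − D·e^(−rT)·N(d₂)
   = 95.6230·0.881638 − 54.0327·0.928578·0.630012 = 52.694931

E0=52.6949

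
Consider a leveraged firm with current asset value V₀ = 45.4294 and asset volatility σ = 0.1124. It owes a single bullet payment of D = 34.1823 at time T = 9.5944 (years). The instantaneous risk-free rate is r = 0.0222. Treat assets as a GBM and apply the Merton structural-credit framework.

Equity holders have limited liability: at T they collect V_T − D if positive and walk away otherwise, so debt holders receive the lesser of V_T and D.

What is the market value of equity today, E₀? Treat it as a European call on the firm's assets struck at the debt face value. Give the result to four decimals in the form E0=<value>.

d₁ = [ln(V₀/D) + (r + σ²/2)T] / (σ√T)
   = [ln(45.4294/34.1823) + (0.0222 + 0.5·0.1124²)·9.5944] / (0.1124·√9.5944)
   = [0.284452 + 0.273602] / 0.348157 = 1.602880
d₂ = d₁ − σ√T = 1.602880 − 0.348157 = 1.254723
N(d₁) = 0.945519,  N(d₂) = 0.895210,  e^(−rT) = 0.808160
E₀ = V₀·N(d₁) − D·e^(−rT)·N(d₂)
   = 45.4294·0.945519 − 34.1823·0.808160·0.895210 = 18.224415

E0=18.2244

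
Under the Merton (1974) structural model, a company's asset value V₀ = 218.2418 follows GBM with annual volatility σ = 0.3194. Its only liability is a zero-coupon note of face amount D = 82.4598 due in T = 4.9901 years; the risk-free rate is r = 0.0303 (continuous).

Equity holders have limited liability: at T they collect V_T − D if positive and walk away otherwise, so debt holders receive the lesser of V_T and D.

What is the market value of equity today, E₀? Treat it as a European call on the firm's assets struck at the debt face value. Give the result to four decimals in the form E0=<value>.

E0=149.4357

d₁ = [ln(V₀/D) + (r + σ²/2)T] / (σ√T)
   = [ln(218.2418/82.4598) + (0.0303 + 0.5·0.3194²)·4.9901] / (0.3194·√4.9901)
   = [0.973293 + 0.405736] / 0.713493 = 1.932786
d₂ = d₁ − σ√T = 1.932786 − 0.713493 = 1.219293
N(d₁) = 0.973369,  N(d₂) = 0.888634,  e^(−rT) = 0.859676
E₀ = V₀·N(d₁) − D·e^(−rT)·N(d₂)
   = 218.2418·0.973369 − 82.4598·0.859676·0.888634 = 149.435674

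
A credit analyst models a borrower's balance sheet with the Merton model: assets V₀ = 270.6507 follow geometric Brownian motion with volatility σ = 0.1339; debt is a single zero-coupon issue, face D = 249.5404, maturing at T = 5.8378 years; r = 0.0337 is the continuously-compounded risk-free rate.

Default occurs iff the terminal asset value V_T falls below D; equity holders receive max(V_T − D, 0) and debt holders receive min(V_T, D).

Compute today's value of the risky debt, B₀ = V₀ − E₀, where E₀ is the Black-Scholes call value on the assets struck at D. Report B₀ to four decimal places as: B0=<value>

d₁ = [ln(V₀/D) + (r + σ²/2)T] / (σ√T)
   = [ln(270.6507/249.5404) + (0.0337 + 0.5·0.1339²)·5.8378] / (0.1339·√5.8378)
   = [0.081208 + 0.249067] / 0.323523 = 1.020872
d₂ = d₁ − σ√T = 1.020872 − 0.323523 = 0.697349
N(d₁) = 0.846343,  N(d₂) = 0.757208,  e^(−rT) = 0.821409
E₀ = V₀·N(d₁) − D·e^(−rT)·N(d₂)
   = 270.6507·0.846343 − 249.5404·0.821409·0.757208 = 73.854675
B₀ = V₀ − E₀ = 270.6507 − 73.854675 = 196.796025

B0=196.7960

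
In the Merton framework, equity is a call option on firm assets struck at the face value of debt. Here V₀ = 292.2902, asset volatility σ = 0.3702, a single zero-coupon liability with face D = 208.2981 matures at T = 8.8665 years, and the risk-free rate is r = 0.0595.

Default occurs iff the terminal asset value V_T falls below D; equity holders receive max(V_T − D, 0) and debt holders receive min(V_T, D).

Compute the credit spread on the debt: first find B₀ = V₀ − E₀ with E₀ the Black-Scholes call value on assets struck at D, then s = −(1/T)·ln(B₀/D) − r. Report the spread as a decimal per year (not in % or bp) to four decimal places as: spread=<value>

d₁ = [ln(V₀/D) + (r + σ²/2)T] / (σ√T)
   = [ln(292.2902/208.2981) + (0.0595 + 0.5·0.3702²)·8.8665] / (0.3702·√8.8665)
   = [0.338777 + 1.135125] / 1.102332 = 1.337076
d₂ = d₁ − σ√T = 1.337076 − 1.102332 = 0.234744
N(d₁) = 0.909401,  N(d₂) = 0.592796,  e^(−rT) = 0.590045
E₀ = V₀·N(d₁) − D·e^(−rT)·N(d₂)
   = 292.2902·0.909401 − 208.2981·0.590045·0.592796 = 192.951282
B₀ = V₀ − E₀ = 292.2902 − 192.951282 = 99.338918
spread = −(1/T)·ln(B₀/D) − r = −(1/8.8665)·ln(99.338918/208.2981) − 0.0595 = 0.02400903

spread=0.0240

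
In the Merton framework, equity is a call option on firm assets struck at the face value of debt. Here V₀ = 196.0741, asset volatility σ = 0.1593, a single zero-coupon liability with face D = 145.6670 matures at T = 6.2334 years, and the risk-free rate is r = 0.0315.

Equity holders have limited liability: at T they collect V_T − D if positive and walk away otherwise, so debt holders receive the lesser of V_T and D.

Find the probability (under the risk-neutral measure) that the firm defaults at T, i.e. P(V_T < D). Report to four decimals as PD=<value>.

PD=0.1487

d₁ = [ln(V₀/D) + (r + σ²/2)T] / (σ√T)
   = [ln(196.0741/145.6670) + (0.0315 + 0.5·0.1593²)·6.2334] / (0.1593·√6.2334)
   = [0.297169 + 0.275443] / 0.397721 = 1.439735
d₂ = d₁ − σ√T = 1.439735 − 0.397721 = 1.042014
risk-neutral PD = N(−d₂) = N(-1.042014) = 0.148703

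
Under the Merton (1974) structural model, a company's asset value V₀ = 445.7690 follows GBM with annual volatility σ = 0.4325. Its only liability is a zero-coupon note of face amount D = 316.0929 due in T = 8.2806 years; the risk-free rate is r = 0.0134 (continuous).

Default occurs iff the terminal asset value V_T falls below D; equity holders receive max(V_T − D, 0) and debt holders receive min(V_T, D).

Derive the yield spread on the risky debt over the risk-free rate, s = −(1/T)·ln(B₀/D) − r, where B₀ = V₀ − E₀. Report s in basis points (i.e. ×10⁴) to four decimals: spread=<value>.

d₁ = [ln(V₀/D) + (r + σ²/2)T] / (σ√T)
   = [ln(445.7690/316.0929) + (0.0134 + 0.5·0.4325²)·8.2806] / (0.4325·√8.2806)
   = [0.343765 + 0.885429] / 1.244563 = 0.987651
d₂ = d₁ − σ√T = 0.987651 − 1.244563 = -0.256913
N(d₁) = 0.838338,  N(d₂) = 0.398623,  e^(−rT) = 0.894975
E₀ = V₀·N(d₁) − D·e^(−rT)·N(d₂)
   = 445.7690·0.838338 − 316.0929·0.894975·0.398623 = 260.936633
B₀ = V₀ − E₀ = 445.7690 − 260.936633 = 184.832367
spread = −(1/T)·ln(B₀/D) − r = −(1/8.2806)·ln(184.832367/316.0929) − 0.0134 = 0.05140048
in basis points: 0.05140048 × 10⁴ = 514.0048 bp

spread=514.0048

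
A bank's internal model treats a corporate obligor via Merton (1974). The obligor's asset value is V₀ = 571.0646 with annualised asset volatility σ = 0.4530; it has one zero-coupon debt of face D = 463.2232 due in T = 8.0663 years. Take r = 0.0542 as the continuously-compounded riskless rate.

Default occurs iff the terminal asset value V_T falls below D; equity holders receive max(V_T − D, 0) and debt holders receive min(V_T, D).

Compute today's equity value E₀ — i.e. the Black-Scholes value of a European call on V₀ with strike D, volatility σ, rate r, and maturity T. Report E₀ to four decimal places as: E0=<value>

d₁ = [ln(V₀/D) + (r + σ²/2)T] / (σ√T)
   = [ln(571.0646/463.2232) + (0.0542 + 0.5·0.4530²)·8.0663] / (0.4530·√8.0663)
   = [0.209293 + 1.264832] / 1.286576 = 1.145774
d₂ = d₁ − σ√T = 1.145774 − 1.286576 = -0.140802
N(d₁) = 0.874056,  N(d₂) = 0.444013,  e^(−rT) = 0.645846
E₀ = V₀·N(d₁) − D·e^(−rT)·N(d₂)
   = 571.0646·0.874056 − 463.2232·0.645846·0.444013 = 366.306328

E0=366.3063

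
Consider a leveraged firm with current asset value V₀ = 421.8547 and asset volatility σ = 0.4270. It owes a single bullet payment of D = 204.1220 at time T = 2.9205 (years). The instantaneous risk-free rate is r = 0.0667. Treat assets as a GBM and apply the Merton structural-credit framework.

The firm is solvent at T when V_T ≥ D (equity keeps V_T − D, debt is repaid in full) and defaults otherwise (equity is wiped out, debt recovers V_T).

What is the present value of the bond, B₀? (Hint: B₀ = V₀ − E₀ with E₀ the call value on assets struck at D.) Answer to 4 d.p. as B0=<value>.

d₁ = [ln(V₀/D) + (r + σ²/2)T] / (σ√T)
   = [ln(421.8547/204.1220) + (0.0667 + 0.5·0.4270²)·2.9205] / (0.4270·√2.9205)
   = [0.725943 + 0.461043] / 0.729720 = 1.626632
d₂ = d₁ − σ√T = 1.626632 − 0.729720 = 0.896911
N(d₁) = 0.948092,  N(d₂) = 0.815117,  e^(−rT) = 0.823001
E₀ = V₀·N(d₁) − D·e^(−rT)·N(d₂)
   = 421.8547·0.948092 − 204.1220·0.823001·0.815117 = 263.023523
B₀ = V₀ − E₀ = 421.8547 − 263.023523 = 158.831177

B0=158.8312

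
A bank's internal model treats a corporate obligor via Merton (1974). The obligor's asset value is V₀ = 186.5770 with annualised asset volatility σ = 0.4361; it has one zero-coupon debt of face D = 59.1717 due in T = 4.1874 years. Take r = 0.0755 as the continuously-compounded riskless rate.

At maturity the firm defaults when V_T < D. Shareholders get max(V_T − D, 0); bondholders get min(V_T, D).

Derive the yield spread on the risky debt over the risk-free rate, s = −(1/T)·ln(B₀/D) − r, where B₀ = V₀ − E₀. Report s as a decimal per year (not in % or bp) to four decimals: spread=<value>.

d₁ = [ln(V₀/D) + (r + σ²/2)T] / (σ√T)
   = [ln(186.5770/59.1717) + (0.0755 + 0.5·0.4361²)·4.1874] / (0.4361·√4.1874)
   = [1.148401 + 0.714335] / 0.892397 = 2.087339
d₂ = d₁ − σ√T = 2.087339 − 0.892397 = 1.194942
N(d₁) = 0.981571,  N(d₂) = 0.883945,  e^(−rT) = 0.728951
E₀ = V₀·N(d₁) − D·e^(−rT)·N(d₂)
   = 186.5770·0.981571 − 59.1717·0.728951·0.883945 = 145.011175
B₀ = V₀ − E₀ = 186.5770 − 145.011175 = 41.565825
spread = −(1/T)·ln(B₀/D) − r = −(1/4.1874)·ln(41.565825/59.1717) − 0.0755 = 0.00883994

spread=0.0088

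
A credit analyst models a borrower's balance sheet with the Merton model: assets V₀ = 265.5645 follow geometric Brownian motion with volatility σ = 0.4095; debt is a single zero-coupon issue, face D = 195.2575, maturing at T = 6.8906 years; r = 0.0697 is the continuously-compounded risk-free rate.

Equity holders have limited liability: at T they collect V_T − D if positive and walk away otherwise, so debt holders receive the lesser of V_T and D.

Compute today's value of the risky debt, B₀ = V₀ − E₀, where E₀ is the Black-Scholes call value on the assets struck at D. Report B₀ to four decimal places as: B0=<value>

B0=96.8337

d₁ = [ln(V₀/D) + (r + σ²/2)T] / (σ√T)
   = [ln(265.5645/195.2575) + (0.0697 + 0.5·0.4095²)·6.8906] / (0.4095·√6.8906)
   = [0.307539 + 1.058018] / 1.074936 = 1.270361
d₂ = d₁ − σ√T = 1.270361 − 1.074936 = 0.195426
N(d₁) = 0.898022,  N(d₂) = 0.577470,  e^(−rT) = 0.618613
E₀ = V₀·N(d₁) − D·e^(−rT)·N(d₂)
   = 265.5645·0.898022 − 195.2575·0.618613·0.577470 = 168.730783
B₀ = V₀ − E₀ = 265.5645 − 168.730783 = 96.833717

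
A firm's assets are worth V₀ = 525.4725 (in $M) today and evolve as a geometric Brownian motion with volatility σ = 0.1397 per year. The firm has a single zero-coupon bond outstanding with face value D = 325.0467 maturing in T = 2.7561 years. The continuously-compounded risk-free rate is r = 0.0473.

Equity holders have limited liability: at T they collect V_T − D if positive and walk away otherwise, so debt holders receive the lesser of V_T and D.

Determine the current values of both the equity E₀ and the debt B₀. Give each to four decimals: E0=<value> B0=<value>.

d₁ = [ln(V₀/D) + (r + σ²/2)T] / (σ√T)
   = [ln(525.4725/325.0467) + (0.0473 + 0.5·0.1397²)·2.7561] / (0.1397·√2.7561)
   = [0.480329 + 0.157258] / 0.231923 = 2.749130
d₂ = d₁ − σ√T = 2.749130 − 0.231923 = 2.517207
N(d₁) = 0.997012,  N(d₂) = 0.994086,  e^(−rT) = 0.877776
E₀ = V₀·N(d₁) − D·e^(−rT)·N(d₂)
   = 525.4725·0.997012 − 325.0467·0.877776·0.994086 = 240.271778
B₀ = V₀ − E₀ = 525.4725 − 240.271778 = 285.200722

E0=240.2718 B0=285.2007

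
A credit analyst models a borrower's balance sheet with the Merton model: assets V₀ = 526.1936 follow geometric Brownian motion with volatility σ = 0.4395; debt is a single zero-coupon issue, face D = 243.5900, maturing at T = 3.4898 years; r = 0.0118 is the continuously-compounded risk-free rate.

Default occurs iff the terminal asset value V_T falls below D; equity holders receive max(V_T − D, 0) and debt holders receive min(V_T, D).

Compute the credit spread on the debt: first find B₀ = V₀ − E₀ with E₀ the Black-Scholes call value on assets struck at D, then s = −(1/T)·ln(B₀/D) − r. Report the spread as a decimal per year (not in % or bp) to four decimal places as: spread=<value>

d₁ = [ln(V₀/D) + (r + σ²/2)T] / (σ√T)
   = [ln(526.1936/243.5900) + (0.0118 + 0.5·0.4395²)·3.4898] / (0.4395·√3.4898)
   = [0.770183 + 0.378225] / 0.821030 = 1.398740
d₂ = d₁ − σ√T = 1.398740 − 0.821030 = 0.577710
N(d₁) = 0.919054,  N(d₂) = 0.718270,  e^(−rT) = 0.959657
E₀ = V₀·N(d₁) − D·e^(−rT)·N(d₂)
   = 526.1936·0.919054 − 243.5900·0.959657·0.718270 = 315.695822
B₀ = V₀ − E₀ = 526.1936 − 315.695822 = 210.497778
spread = −(1/T)·ln(B₀/D) − r = −(1/3.4898)·ln(210.497778/243.5900) − 0.0118 = 0.03003947

spread=0.0300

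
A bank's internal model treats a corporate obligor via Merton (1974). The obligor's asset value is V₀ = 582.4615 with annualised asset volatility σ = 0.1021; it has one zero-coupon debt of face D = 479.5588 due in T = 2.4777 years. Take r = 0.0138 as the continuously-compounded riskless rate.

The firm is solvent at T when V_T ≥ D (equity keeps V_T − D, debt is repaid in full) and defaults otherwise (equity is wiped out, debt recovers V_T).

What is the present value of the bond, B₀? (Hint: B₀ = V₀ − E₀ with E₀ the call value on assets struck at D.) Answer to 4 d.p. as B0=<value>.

d₁ = [ln(V₀/D) + (r + σ²/2)T] / (σ√T)
   = [ln(582.4615/479.5588) + (0.0138 + 0.5·0.1021²)·2.4777] / (0.1021·√2.4777)
   = [0.194397 + 0.047107] / 0.160713 = 1.502701
d₂ = d₁ − σ√T = 1.502701 − 0.160713 = 1.341989
N(d₁) = 0.933542,  N(d₂) = 0.910200,  e^(−rT) = 0.966386
E₀ = V₀·N(d₁) − D·e^(−rT)·N(d₂)
   = 582.4615·0.933542 − 479.5588·0.966386·0.910200 = 121.930213
B₀ = V₀ − E₀ = 582.4615 − 121.930213 = 460.531287

B0=460.5313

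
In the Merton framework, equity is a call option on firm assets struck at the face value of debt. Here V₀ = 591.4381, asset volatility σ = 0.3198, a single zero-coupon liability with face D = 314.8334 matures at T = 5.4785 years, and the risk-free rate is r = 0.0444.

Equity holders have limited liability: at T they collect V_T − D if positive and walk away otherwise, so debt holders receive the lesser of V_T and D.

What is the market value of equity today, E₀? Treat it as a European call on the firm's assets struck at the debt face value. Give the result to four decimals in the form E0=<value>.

E0=360.9542

d₁ = [ln(V₀/D) + (r + σ²/2)T] / (σ√T)
   = [ln(591.4381/314.8334) + (0.0444 + 0.5·0.3198²)·5.4785] / (0.3198·√5.4785)
   = [0.630513 + 0.523394] / 0.748530 = 1.541565
d₂ = d₁ − σ√T = 1.541565 − 0.748530 = 0.793034
N(d₁) = 0.938410,  N(d₂) = 0.786121,  e^(−rT) = 0.784079
E₀ = V₀·N(d₁) − D·e^(−rT)·N(d₂)
   = 591.4381·0.938410 − 314.8334·0.784079·0.786121 = 360.954229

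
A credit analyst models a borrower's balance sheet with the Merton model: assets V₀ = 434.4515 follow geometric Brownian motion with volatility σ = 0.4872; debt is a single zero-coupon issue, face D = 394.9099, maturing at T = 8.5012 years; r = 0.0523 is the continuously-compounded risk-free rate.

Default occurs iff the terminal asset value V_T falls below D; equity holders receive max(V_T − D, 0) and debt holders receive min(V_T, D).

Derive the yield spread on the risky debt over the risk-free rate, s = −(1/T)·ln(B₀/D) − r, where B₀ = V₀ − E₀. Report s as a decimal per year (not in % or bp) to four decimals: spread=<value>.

d₁ = [ln(V₀/D) + (r + σ²/2)T] / (σ√T)
   = [ln(434.4515/394.9099) + (0.0523 + 0.5·0.4872²)·8.5012] / (0.4872·√8.5012)
   = [0.095427 + 1.453551] / 1.420520 = 1.090430
d₂ = d₁ − σ√T = 1.090430 − 1.420520 = -0.330090
N(d₁) = 0.862238,  N(d₂) = 0.370666,  e^(−rT) = 0.641072
E₀ = V₀·N(d₁) − D·e^(−rT)·N(d₂)
   = 434.4515·0.862238 − 394.9099·0.641072·0.370666 = 280.760681
B₀ = V₀ − E₀ = 434.4515 − 280.760681 = 153.690819
spread = −(1/T)·ln(B₀/D) − r = −(1/8.5012)·ln(153.690819/394.9099) − 0.0523 = 0.05870959

spread=0.0587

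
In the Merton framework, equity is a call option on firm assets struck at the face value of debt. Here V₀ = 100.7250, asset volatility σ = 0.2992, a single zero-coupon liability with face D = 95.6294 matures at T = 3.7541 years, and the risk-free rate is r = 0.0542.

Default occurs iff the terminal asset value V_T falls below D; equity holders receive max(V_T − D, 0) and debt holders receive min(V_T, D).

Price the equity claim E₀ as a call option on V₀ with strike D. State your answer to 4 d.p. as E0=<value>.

E0=33.6148

d₁ = [ln(V₀/D) + (r + σ²/2)T] / (σ√T)
   = [ln(100.7250/95.6294) + (0.0542 + 0.5·0.2992²)·3.7541] / (0.2992·√3.7541)
   = [0.051914 + 0.371507] / 0.579715 = 0.730395
d₂ = d₁ − σ√T = 0.730395 − 0.579715 = 0.150680
N(d₁) = 0.767425,  N(d₂) = 0.559886,  e^(−rT) = 0.815893
E₀ = V₀·N(d₁) − D·e^(−rT)·N(d₂)
   = 100.7250·0.767425 − 95.6294·0.815893·0.559886 = 33.614771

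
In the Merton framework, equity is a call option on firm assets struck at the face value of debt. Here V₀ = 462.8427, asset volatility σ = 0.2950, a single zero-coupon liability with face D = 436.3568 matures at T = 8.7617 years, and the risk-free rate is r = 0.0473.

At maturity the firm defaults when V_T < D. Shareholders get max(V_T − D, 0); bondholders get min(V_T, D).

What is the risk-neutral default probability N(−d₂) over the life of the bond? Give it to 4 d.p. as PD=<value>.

PD=0.4580

d₁ = [ln(V₀/D) + (r + σ²/2)T] / (σ√T)
   = [ln(462.8427/436.3568) + (0.0473 + 0.5·0.2950²)·8.7617] / (0.2950·√8.7617)
   = [0.058927 + 0.795672] / 0.873205 = 0.978692
d₂ = d₁ − σ√T = 0.978692 − 0.873205 = 0.105487
risk-neutral PD = N(−d₂) = N(-0.105487) = 0.457995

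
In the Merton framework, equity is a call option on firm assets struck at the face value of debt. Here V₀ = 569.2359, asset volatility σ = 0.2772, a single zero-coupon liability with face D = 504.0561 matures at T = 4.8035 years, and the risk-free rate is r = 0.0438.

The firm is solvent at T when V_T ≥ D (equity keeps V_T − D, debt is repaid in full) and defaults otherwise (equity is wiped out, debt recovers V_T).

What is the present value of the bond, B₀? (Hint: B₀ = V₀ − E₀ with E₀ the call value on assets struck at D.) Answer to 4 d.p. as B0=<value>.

d₁ = [ln(V₀/D) + (r + σ²/2)T] / (σ√T)
   = [ln(569.2359/504.0561) + (0.0438 + 0.5·0.2772²)·4.8035] / (0.2772·√4.8035)
   = [0.121607 + 0.394943] / 0.607536 = 0.850239
d₂ = d₁ − σ√T = 0.850239 − 0.607536 = 0.242703
N(d₁) = 0.802404,  N(d₂) = 0.595882,  e^(−rT) = 0.810266
E₀ = V₀·N(d₁) − D·e^(−rT)·N(d₂)
   = 569.2359·0.802404 − 504.0561·0.810266·0.595882 = 213.387326
B₀ = V₀ − E₀ = 569.2359 − 213.387326 = 355.848574

B0=355.8486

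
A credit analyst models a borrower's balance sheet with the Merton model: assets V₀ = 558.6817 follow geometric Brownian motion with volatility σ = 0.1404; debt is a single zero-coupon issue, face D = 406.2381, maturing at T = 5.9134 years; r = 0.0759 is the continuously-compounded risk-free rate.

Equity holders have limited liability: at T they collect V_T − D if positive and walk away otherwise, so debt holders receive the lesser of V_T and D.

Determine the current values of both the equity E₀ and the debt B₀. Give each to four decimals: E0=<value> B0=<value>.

d₁ = [ln(V₀/D) + (r + σ²/2)T] / (σ√T)
   = [ln(558.6817/406.2381) + (0.0759 + 0.5·0.1404²)·5.9134] / (0.1404·√5.9134)
   = [0.318640 + 0.507110] / 0.341417 = 2.418595
d₂ = d₁ − σ√T = 2.418595 − 0.341417 = 2.077177
N(d₁) = 0.992210,  N(d₂) = 0.981107,  e^(−rT) = 0.638376
E₀ = V₀·N(d₁) − D·e^(−rT)·N(d₂)
   = 558.6817·0.992210 − 406.2381·0.638376·0.981107 = 299.896025
B₀ = V₀ − E₀ = 558.6817 − 299.896025 = 258.785675

E0=299.8960 B0=258.7857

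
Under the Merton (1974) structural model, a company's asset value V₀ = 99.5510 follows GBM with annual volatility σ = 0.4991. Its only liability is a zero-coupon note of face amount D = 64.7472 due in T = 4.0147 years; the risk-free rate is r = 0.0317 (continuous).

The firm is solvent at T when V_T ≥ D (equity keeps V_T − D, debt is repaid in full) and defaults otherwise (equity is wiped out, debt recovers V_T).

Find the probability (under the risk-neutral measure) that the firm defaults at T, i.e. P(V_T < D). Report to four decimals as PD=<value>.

PD=0.4771

d₁ = [ln(V₀/D) + (r + σ²/2)T] / (σ√T)
   = [ln(99.5510/64.7472) + (0.0317 + 0.5·0.4991²)·4.0147] / (0.4991·√4.0147)
   = [0.430180 + 0.627299] / 1.000033 = 1.057444
d₂ = d₁ − σ√T = 1.057444 − 1.000033 = 0.057411
risk-neutral PD = N(−d₂) = N(-0.057411) = 0.477109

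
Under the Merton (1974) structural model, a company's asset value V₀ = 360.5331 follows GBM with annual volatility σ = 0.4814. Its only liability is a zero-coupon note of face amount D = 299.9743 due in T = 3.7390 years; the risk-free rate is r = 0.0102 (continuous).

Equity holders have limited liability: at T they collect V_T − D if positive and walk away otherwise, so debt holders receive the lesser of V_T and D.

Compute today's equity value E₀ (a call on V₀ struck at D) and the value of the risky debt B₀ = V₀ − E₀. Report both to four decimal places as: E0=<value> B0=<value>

d₁ = [ln(V₀/D) + (r + σ²/2)T] / (σ√T)
   = [ln(360.5331/299.9743) + (0.0102 + 0.5·0.4814²)·3.7390] / (0.4814·√3.7390)
   = [0.183887 + 0.471387] / 0.930859 = 0.703945
d₂ = d₁ − σ√T = 0.703945 − 0.930859 = -0.226913
N(d₁) = 0.759267,  N(d₂) = 0.410246,  e^(−rT) = 0.962580
E₀ = V₀·N(d₁) − D·e^(−rT)·N(d₂)
   = 360.5331·0.759267 − 299.9743·0.962580·0.410246 = 155.282615
B₀ = V₀ − E₀ = 360.5331 − 155.282615 = 205.250485

E0=155.2826 B0=205.2505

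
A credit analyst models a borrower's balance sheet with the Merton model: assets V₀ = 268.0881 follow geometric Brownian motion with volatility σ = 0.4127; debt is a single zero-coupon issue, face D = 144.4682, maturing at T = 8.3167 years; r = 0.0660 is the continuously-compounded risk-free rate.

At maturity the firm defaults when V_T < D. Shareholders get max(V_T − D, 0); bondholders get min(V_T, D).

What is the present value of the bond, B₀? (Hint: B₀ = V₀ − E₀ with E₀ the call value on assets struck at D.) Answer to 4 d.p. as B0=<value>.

B0=69.6718

d₁ = [ln(V₀/D) + (r + σ²/2)T] / (σ√T)
   = [ln(268.0881/144.4682) + (0.0660 + 0.5·0.4127²)·8.3167] / (0.4127·√8.3167)
   = [0.618256 + 1.257158] / 1.190173 = 1.575749
d₂ = d₁ − σ√T = 1.575749 − 1.190173 = 0.385577
N(d₁) = 0.942458,  N(d₂) = 0.650095,  e^(−rT) = 0.577584
E₀ = V₀·N(d₁) − D·e^(−rT)·N(d₂)
   = 268.0881·0.942458 − 144.4682·0.577584·0.650095 = 198.416319
B₀ = V₀ − E₀ = 268.0881 − 198.416319 = 69.671781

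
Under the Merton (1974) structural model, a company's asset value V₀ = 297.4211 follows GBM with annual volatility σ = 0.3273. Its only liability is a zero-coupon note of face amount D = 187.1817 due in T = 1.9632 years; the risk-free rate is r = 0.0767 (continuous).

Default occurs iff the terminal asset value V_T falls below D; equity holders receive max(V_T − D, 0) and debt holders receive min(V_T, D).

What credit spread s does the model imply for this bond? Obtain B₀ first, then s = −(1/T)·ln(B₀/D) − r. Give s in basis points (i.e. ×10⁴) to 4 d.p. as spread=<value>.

spread=132.5092

d₁ = [ln(V₀/D) + (r + σ²/2)T] / (σ√T)
   = [ln(297.4211/187.1817) + (0.0767 + 0.5·0.3273²)·1.9632] / (0.3273·√1.9632)
   = [0.463069 + 0.255732] / 0.458594 = 1.567402
d₂ = d₁ − σ√T = 1.567402 − 0.458594 = 1.108808
N(d₁) = 0.941490,  N(d₂) = 0.866243,  e^(−rT) = 0.860211
E₀ = V₀·N(d₁) − D·e^(−rT)·N(d₂)
   = 297.4211·0.941490 − 187.1817·0.860211·0.866243 = 140.540006
B₀ = V₀ − E₀ = 297.4211 − 140.540006 = 156.881094
spread = −(1/T)·ln(B₀/D) − r = −(1/1.9632)·ln(156.881094/187.1817) − 0.0767 = 0.01325092
in basis points: 0.01325092 × 10⁴ = 132.5092 bp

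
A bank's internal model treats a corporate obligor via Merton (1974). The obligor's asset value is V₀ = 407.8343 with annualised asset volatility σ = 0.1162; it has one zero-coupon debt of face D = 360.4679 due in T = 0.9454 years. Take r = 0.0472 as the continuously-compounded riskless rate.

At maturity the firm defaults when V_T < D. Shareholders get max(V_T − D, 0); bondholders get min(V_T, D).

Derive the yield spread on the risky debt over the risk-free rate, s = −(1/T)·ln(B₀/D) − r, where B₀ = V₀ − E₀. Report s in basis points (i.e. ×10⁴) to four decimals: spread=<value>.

spread=39.2065

d₁ = [ln(V₀/D) + (r + σ²/2)T] / (σ√T)
   = [ln(407.8343/360.4679) + (0.0472 + 0.5·0.1162²)·0.9454] / (0.1162·√0.9454)
   = [0.123458 + 0.051005] / 0.112983 = 1.544154
d₂ = d₁ − σ√T = 1.544154 − 0.112983 = 1.431171
N(d₁) = 0.938725,  N(d₂) = 0.923809,  e^(−rT) = 0.956358
E₀ = V₀·N(d₁) − D·e^(−rT)·N(d₂)
   = 407.8343·0.938725 − 360.4679·0.956358·0.923809 = 64.373341
B₀ = V₀ − E₀ = 407.8343 − 64.373341 = 343.460959
spread = −(1/T)·ln(B₀/D) − r = −(1/0.9454)·ln(343.460959/360.4679) − 0.0472 = 0.00392065
in basis points: 0.00392065 × 10⁴ = 39.2065 bp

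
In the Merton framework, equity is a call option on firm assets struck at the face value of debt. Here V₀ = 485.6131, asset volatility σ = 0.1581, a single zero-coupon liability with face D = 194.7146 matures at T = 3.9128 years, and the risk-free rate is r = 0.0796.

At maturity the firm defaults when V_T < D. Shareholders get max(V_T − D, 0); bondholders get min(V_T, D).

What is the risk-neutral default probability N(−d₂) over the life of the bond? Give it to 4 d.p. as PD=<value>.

d₁ = [ln(V₀/D) + (r + σ²/2)T] / (σ√T)
   = [ln(485.6131/194.7146) + (0.0796 + 0.5·0.1581²)·3.9128] / (0.1581·√3.9128)
   = [0.913877 + 0.360360] / 0.312734 = 4.074504
d₂ = d₁ − σ√T = 4.074504 − 0.312734 = 3.761769
risk-neutral PD = N(−d₂) = N(-3.761769) = 0.000084

PD=0.0001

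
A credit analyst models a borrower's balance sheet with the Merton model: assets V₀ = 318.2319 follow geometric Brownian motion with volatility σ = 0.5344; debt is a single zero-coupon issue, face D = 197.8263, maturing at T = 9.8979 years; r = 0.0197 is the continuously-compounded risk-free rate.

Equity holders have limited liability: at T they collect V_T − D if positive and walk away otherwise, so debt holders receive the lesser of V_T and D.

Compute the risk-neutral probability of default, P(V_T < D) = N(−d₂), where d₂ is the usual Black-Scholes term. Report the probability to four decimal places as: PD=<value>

d₁ = [ln(V₀/D) + (r + σ²/2)T] / (σ√T)
   = [ln(318.2319/197.8263) + (0.0197 + 0.5·0.5344²)·9.8979] / (0.5344·√9.8979)
   = [0.475391 + 1.608326] / 1.681272 = 1.239370
d₂ = d₁ − σ√T = 1.239370 − 1.681272 = -0.441902
risk-neutral PD = N(−d₂) = N(0.441902) = 0.670720

PD=0.6707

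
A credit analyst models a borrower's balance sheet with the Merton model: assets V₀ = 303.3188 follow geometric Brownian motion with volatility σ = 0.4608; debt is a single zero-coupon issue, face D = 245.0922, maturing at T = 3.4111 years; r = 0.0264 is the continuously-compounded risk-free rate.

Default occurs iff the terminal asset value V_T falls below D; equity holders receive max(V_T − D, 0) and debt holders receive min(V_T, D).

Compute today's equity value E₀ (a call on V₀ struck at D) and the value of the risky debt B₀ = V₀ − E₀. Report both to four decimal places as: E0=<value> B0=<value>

d₁ = [ln(V₀/D) + (r + σ²/2)T] / (σ√T)
   = [ln(303.3188/245.0922) + (0.0264 + 0.5·0.4608²)·3.4111] / (0.4608·√3.4111)
   = [0.213150 + 0.452204] / 0.851059 = 0.781795
d₂ = d₁ − σ√T = 0.781795 − 0.851059 = -0.069264
N(d₁) = 0.782832,  N(d₂) = 0.472390,  e^(−rT) = 0.913883
E₀ = V₀·N(d₁) − D·e^(−rT)·N(d₂)
   = 303.3188·0.782832 − 245.0922·0.913883·0.472390 = 131.639346
B₀ = V₀ − E₀ = 303.3188 − 131.639346 = 171.679454

E0=131.6393 B0=171.6795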